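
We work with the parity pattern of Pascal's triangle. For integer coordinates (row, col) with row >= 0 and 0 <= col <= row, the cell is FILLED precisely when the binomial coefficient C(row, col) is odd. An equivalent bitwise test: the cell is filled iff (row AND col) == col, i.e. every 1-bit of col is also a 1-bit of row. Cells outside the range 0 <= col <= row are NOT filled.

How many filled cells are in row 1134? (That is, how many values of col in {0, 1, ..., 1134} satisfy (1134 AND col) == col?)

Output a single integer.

1134 in binary = 10001101110
popcount(1134) = number of 1-bits in 10001101110 = 6
A col c satisfies (1134 AND c) == c iff every set bit of c is also set in 1134; each of the 6 set bits of 1134 can independently be on or off in c.
count = 2^6 = 64

Answer: 64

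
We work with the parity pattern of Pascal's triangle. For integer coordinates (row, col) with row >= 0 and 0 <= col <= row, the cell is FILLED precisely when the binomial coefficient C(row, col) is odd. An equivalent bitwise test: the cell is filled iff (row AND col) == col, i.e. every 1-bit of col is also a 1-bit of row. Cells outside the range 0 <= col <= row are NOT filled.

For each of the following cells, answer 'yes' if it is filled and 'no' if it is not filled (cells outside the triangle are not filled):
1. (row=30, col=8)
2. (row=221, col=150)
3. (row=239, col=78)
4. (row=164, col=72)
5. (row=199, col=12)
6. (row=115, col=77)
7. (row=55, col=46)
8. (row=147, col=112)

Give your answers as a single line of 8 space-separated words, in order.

(30,8): row=0b11110, col=0b1000, row AND col = 0b1000 = 8; 8 == 8 -> filled
(221,150): row=0b11011101, col=0b10010110, row AND col = 0b10010100 = 148; 148 != 150 -> empty
(239,78): row=0b11101111, col=0b1001110, row AND col = 0b1001110 = 78; 78 == 78 -> filled
(164,72): row=0b10100100, col=0b1001000, row AND col = 0b0 = 0; 0 != 72 -> empty
(199,12): row=0b11000111, col=0b1100, row AND col = 0b100 = 4; 4 != 12 -> empty
(115,77): row=0b1110011, col=0b1001101, row AND col = 0b1000001 = 65; 65 != 77 -> empty
(55,46): row=0b110111, col=0b101110, row AND col = 0b100110 = 38; 38 != 46 -> empty
(147,112): row=0b10010011, col=0b1110000, row AND col = 0b10000 = 16; 16 != 112 -> empty

Answer: yes no yes no no no no no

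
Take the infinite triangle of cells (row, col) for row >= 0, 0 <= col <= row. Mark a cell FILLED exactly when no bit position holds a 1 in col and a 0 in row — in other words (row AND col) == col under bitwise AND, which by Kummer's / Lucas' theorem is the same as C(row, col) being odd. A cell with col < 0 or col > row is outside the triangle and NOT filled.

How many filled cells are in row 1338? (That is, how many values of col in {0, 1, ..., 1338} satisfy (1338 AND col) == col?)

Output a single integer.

1338 in binary = 10100111010
popcount(1338) = number of 1-bits in 10100111010 = 6
A col c satisfies (1338 AND c) == c iff every set bit of c is also set in 1338; each of the 6 set bits of 1338 can independently be on or off in c.
count = 2^6 = 64

Answer: 64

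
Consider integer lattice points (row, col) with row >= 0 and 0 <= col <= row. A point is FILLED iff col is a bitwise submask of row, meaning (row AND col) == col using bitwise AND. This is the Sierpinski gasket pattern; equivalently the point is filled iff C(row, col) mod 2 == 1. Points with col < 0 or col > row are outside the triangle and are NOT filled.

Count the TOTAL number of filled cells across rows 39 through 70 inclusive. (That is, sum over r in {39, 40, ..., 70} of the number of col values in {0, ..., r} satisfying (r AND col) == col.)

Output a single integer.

Answer: 486

Derivation:
r39=100111 pc4: +16 =16
r40=101000 pc2: +4 =20
r41=101001 pc3: +8 =28
r42=101010 pc3: +8 =36
r43=101011 pc4: +16 =52
r44=101100 pc3: +8 =60
r45=101101 pc4: +16 =76
r46=101110 pc4: +16 =92
r47=101111 pc5: +32 =124
r48=110000 pc2: +4 =128
r49=110001 pc3: +8 =136
r50=110010 pc3: +8 =144
r51=110011 pc4: +16 =160
r52=110100 pc3: +8 =168
r53=110101 pc4: +16 =184
r54=110110 pc4: +16 =200
r55=110111 pc5: +32 =232
r56=111000 pc3: +8 =240
r57=111001 pc4: +16 =256
r58=111010 pc4: +16 =272
r59=111011 pc5: +32 =304
r60=111100 pc4: +16 =320
r61=111101 pc5: +32 =352
r62=111110 pc5: +32 =384
r63=111111 pc6: +64 =448
r64=1000000 pc1: +2 =450
r65=1000001 pc2: +4 =454
r66=1000010 pc2: +4 =458
r67=1000011 pc3: +8 =466
r68=1000100 pc2: +4 =470
r69=1000101 pc3: +8 =478
r70=1000110 pc3: +8 =486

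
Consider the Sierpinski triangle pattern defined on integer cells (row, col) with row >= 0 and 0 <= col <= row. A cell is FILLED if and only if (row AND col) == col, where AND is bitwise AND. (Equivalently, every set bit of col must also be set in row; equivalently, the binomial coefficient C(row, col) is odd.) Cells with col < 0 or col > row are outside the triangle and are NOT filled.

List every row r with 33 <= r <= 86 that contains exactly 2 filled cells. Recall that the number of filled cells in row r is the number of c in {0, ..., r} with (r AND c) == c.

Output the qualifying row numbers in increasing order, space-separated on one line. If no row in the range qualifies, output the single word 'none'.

Answer: 64

Derivation:
Row r has 2^popcount(r) filled cells, so we need popcount(r) = log2(2) = 1.
Scan r = 33..86 and keep those with exactly 1 one-bits:
r=33=100001 popcount=2 -> skip
r=34=100010 popcount=2 -> skip
r=35=100011 popcount=3 -> skip
r=36=100100 popcount=2 -> skip
r=37=100101 popcount=3 -> skip
r=38=100110 popcount=3 -> skip
r=39=100111 popcount=4 -> skip
r=40=101000 popcount=2 -> skip
r=41=101001 popcount=3 -> skip
r=42=101010 popcount=3 -> skip
r=43=101011 popcount=4 -> skip
r=44=101100 popcount=3 -> skip
r=45=101101 popcount=4 -> skip
r=46=101110 popcount=4 -> skip
r=47=101111 popcount=5 -> skip
r=48=110000 popcount=2 -> skip
r=49=110001 popcount=3 -> skip
r=50=110010 popcount=3 -> skip
r=51=110011 popcount=4 -> skip
r=52=110100 popcount=3 -> skip
r=53=110101 popcount=4 -> skip
r=54=110110 popcount=4 -> skip
r=55=110111 popcount=5 -> skip
r=56=111000 popcount=3 -> skip
r=57=111001 popcount=4 -> skip
r=58=111010 popcount=4 -> skip
r=59=111011 popcount=5 -> skip
r=60=111100 popcount=4 -> skip
r=61=111101 popcount=5 -> skip
r=62=111110 popcount=5 -> skip
r=63=111111 popcount=6 -> skip
r=64=1000000 popcount=1 -> KEEP
r=65=1000001 popcount=2 -> skip
r=66=1000010 popcount=2 -> skip
r=67=1000011 popcount=3 -> skip
r=68=1000100 popcount=2 -> skip
r=69=1000101 popcount=3 -> skip
r=70=1000110 popcount=3 -> skip
r=71=1000111 popcount=4 -> skip
r=72=1001000 popcount=2 -> skip
r=73=1001001 popcount=3 -> skip
r=74=1001010 popcount=3 -> skip
r=75=1001011 popcount=4 -> skip
r=76=1001100 popcount=3 -> skip
r=77=1001101 popcount=4 -> skip
r=78=1001110 popcount=4 -> skip
r=79=1001111 popcount=5 -> skip
r=80=1010000 popcount=2 -> skip
r=81=1010001 popcount=3 -> skip
r=82=1010010 popcount=3 -> skip
r=83=1010011 popcount=4 -> skip
r=84=1010100 popcount=3 -> skip
r=85=1010101 popcount=4 -> skip
r=86=1010110 popcount=4 -> skip
Kept rows: 64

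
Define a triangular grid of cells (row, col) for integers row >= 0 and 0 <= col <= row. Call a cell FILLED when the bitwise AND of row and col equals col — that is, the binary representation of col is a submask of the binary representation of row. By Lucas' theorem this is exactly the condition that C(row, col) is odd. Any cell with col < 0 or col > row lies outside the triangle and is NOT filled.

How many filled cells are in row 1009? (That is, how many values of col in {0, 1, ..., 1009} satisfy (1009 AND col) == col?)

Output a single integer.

Answer: 128

Derivation:
1009 in binary = 1111110001
popcount(1009) = number of 1-bits in 1111110001 = 7
A col c satisfies (1009 AND c) == c iff every set bit of c is also set in 1009; each of the 7 set bits of 1009 can independently be on or off in c.
count = 2^7 = 128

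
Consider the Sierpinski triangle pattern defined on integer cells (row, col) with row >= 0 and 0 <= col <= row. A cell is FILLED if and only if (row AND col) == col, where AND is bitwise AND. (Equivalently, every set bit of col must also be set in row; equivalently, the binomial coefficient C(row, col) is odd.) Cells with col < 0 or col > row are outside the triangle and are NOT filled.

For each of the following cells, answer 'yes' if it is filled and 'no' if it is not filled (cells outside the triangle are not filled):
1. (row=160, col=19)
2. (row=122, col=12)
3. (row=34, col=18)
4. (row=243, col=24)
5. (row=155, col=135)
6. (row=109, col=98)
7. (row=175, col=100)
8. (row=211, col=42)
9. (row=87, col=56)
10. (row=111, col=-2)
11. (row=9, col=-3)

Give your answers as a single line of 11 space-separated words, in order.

Answer: no no no no no no no no no no no

Derivation:
(160,19): row=0b10100000, col=0b10011, row AND col = 0b0 = 0; 0 != 19 -> empty
(122,12): row=0b1111010, col=0b1100, row AND col = 0b1000 = 8; 8 != 12 -> empty
(34,18): row=0b100010, col=0b10010, row AND col = 0b10 = 2; 2 != 18 -> empty
(243,24): row=0b11110011, col=0b11000, row AND col = 0b10000 = 16; 16 != 24 -> empty
(155,135): row=0b10011011, col=0b10000111, row AND col = 0b10000011 = 131; 131 != 135 -> empty
(109,98): row=0b1101101, col=0b1100010, row AND col = 0b1100000 = 96; 96 != 98 -> empty
(175,100): row=0b10101111, col=0b1100100, row AND col = 0b100100 = 36; 36 != 100 -> empty
(211,42): row=0b11010011, col=0b101010, row AND col = 0b10 = 2; 2 != 42 -> empty
(87,56): row=0b1010111, col=0b111000, row AND col = 0b10000 = 16; 16 != 56 -> empty
(111,-2): col outside [0, 111] -> not filled
(9,-3): col outside [0, 9] -> not filled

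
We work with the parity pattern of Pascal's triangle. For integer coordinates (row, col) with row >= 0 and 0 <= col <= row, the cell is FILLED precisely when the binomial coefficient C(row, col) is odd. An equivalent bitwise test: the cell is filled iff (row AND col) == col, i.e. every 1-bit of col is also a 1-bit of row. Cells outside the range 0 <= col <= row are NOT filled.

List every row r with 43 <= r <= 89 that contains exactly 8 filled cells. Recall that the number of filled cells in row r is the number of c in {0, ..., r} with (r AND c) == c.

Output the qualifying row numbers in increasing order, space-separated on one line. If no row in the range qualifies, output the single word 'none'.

Row r has 2^popcount(r) filled cells, so we need popcount(r) = log2(8) = 3.
Scan r = 43..89 and keep those with exactly 3 one-bits:
r=43=101011 popcount=4 -> skip
r=44=101100 popcount=3 -> KEEP
r=45=101101 popcount=4 -> skip
r=46=101110 popcount=4 -> skip
r=47=101111 popcount=5 -> skip
r=48=110000 popcount=2 -> skip
r=49=110001 popcount=3 -> KEEP
r=50=110010 popcount=3 -> KEEP
r=51=110011 popcount=4 -> skip
r=52=110100 popcount=3 -> KEEP
r=53=110101 popcount=4 -> skip
r=54=110110 popcount=4 -> skip
r=55=110111 popcount=5 -> skip
r=56=111000 popcount=3 -> KEEP
r=57=111001 popcount=4 -> skip
r=58=111010 popcount=4 -> skip
r=59=111011 popcount=5 -> skip
r=60=111100 popcount=4 -> skip
r=61=111101 popcount=5 -> skip
r=62=111110 popcount=5 -> skip
r=63=111111 popcount=6 -> skip
r=64=1000000 popcount=1 -> skip
r=65=1000001 popcount=2 -> skip
r=66=1000010 popcount=2 -> skip
r=67=1000011 popcount=3 -> KEEP
r=68=1000100 popcount=2 -> skip
r=69=1000101 popcount=3 -> KEEP
r=70=1000110 popcount=3 -> KEEP
r=71=1000111 popcount=4 -> skip
r=72=1001000 popcount=2 -> skip
r=73=1001001 popcount=3 -> KEEP
r=74=1001010 popcount=3 -> KEEP
r=75=1001011 popcount=4 -> skip
r=76=1001100 popcount=3 -> KEEP
r=77=1001101 popcount=4 -> skip
r=78=1001110 popcount=4 -> skip
r=79=1001111 popcount=5 -> skip
r=80=1010000 popcount=2 -> skip
r=81=1010001 popcount=3 -> KEEP
r=82=1010010 popcount=3 -> KEEP
r=83=1010011 popcount=4 -> skip
r=84=1010100 popcount=3 -> KEEP
r=85=1010101 popcount=4 -> skip
r=86=1010110 popcount=4 -> skip
r=87=1010111 popcount=5 -> skip
r=88=1011000 popcount=3 -> KEEP
r=89=1011001 popcount=4 -> skip
Kept rows: 44 49 50 52 56 67 69 70 73 74 76 81 82 84 88

Answer: 44 49 50 52 56 67 69 70 73 74 76 81 82 84 88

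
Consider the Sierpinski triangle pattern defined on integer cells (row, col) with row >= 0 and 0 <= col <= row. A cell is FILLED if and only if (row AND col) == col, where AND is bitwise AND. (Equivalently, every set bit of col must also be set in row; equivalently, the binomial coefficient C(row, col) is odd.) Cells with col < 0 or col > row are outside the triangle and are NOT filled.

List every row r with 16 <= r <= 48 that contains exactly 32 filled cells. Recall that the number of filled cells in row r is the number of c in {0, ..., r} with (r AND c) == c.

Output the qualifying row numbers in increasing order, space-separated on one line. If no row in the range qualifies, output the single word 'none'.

Answer: 31 47

Derivation:
Row r has 2^popcount(r) filled cells, so we need popcount(r) = log2(32) = 5.
Scan r = 16..48 and keep those with exactly 5 one-bits:
r=16=10000 popcount=1 -> skip
r=17=10001 popcount=2 -> skip
r=18=10010 popcount=2 -> skip
r=19=10011 popcount=3 -> skip
r=20=10100 popcount=2 -> skip
r=21=10101 popcount=3 -> skip
r=22=10110 popcount=3 -> skip
r=23=10111 popcount=4 -> skip
r=24=11000 popcount=2 -> skip
r=25=11001 popcount=3 -> skip
r=26=11010 popcount=3 -> skip
r=27=11011 popcount=4 -> skip
r=28=11100 popcount=3 -> skip
r=29=11101 popcount=4 -> skip
r=30=11110 popcount=4 -> skip
r=31=11111 popcount=5 -> KEEP
r=32=100000 popcount=1 -> skip
r=33=100001 popcount=2 -> skip
r=34=100010 popcount=2 -> skip
r=35=100011 popcount=3 -> skip
r=36=100100 popcount=2 -> skip
r=37=100101 popcount=3 -> skip
r=38=100110 popcount=3 -> skip
r=39=100111 popcount=4 -> skip
r=40=101000 popcount=2 -> skip
r=41=101001 popcount=3 -> skip
r=42=101010 popcount=3 -> skip
r=43=101011 popcount=4 -> skip
r=44=101100 popcount=3 -> skip
r=45=101101 popcount=4 -> skip
r=46=101110 popcount=4 -> skip
r=47=101111 popcount=5 -> KEEP
r=48=110000 popcount=2 -> skip
Kept rows: 31 47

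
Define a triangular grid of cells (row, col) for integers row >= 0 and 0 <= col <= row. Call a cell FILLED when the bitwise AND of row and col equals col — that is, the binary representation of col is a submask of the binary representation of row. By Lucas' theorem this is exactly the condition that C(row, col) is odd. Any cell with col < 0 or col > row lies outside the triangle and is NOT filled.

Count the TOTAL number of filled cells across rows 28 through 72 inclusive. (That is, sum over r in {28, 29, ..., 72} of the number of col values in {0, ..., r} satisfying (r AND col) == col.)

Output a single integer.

r28=11100 pc3: +8 =8
r29=11101 pc4: +16 =24
r30=11110 pc4: +16 =40
r31=11111 pc5: +32 =72
r32=100000 pc1: +2 =74
r33=100001 pc2: +4 =78
r34=100010 pc2: +4 =82
r35=100011 pc3: +8 =90
r36=100100 pc2: +4 =94
r37=100101 pc3: +8 =102
r38=100110 pc3: +8 =110
r39=100111 pc4: +16 =126
r40=101000 pc2: +4 =130
r41=101001 pc3: +8 =138
r42=101010 pc3: +8 =146
r43=101011 pc4: +16 =162
r44=101100 pc3: +8 =170
r45=101101 pc4: +16 =186
r46=101110 pc4: +16 =202
r47=101111 pc5: +32 =234
r48=110000 pc2: +4 =238
r49=110001 pc3: +8 =246
r50=110010 pc3: +8 =254
r51=110011 pc4: +16 =270
r52=110100 pc3: +8 =278
r53=110101 pc4: +16 =294
r54=110110 pc4: +16 =310
r55=110111 pc5: +32 =342
r56=111000 pc3: +8 =350
r57=111001 pc4: +16 =366
r58=111010 pc4: +16 =382
r59=111011 pc5: +32 =414
r60=111100 pc4: +16 =430
r61=111101 pc5: +32 =462
r62=111110 pc5: +32 =494
r63=111111 pc6: +64 =558
r64=1000000 pc1: +2 =560
r65=1000001 pc2: +4 =564
r66=1000010 pc2: +4 =568
r67=1000011 pc3: +8 =576
r68=1000100 pc2: +4 =580
r69=1000101 pc3: +8 =588
r70=1000110 pc3: +8 =596
r71=1000111 pc4: +16 =612
r72=1001000 pc2: +4 =616

Answer: 616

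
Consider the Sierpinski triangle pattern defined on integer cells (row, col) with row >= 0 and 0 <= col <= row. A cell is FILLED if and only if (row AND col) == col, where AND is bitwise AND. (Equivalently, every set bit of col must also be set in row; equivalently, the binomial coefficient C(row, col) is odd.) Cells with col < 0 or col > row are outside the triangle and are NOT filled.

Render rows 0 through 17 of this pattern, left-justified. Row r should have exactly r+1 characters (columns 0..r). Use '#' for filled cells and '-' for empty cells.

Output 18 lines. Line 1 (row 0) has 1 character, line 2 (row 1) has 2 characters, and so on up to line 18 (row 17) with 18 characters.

r0=0: #
r1=1: ##
r2=10: #-#
r3=11: ####
r4=100: #---#
r5=101: ##--##
r6=110: #-#-#-#
r7=111: ########
r8=1000: #-------#
r9=1001: ##------##
r10=1010: #-#-----#-#
r11=1011: ####----####
r12=1100: #---#---#---#
r13=1101: ##--##--##--##
r14=1110: #-#-#-#-#-#-#-#
r15=1111: ################
r16=10000: #---------------#
r17=10001: ##--------------##

Answer: #
##
#-#
####
#---#
##--##
#-#-#-#
########
#-------#
##------##
#-#-----#-#
####----####
#---#---#---#
##--##--##--##
#-#-#-#-#-#-#-#
################
#---------------#
##--------------##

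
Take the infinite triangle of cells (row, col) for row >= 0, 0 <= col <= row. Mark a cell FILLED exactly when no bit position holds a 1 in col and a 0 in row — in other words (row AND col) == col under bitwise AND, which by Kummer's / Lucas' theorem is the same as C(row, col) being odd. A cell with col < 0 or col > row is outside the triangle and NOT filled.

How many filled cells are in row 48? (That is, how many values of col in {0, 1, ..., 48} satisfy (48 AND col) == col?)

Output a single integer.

48 in binary = 110000
popcount(48) = number of 1-bits in 110000 = 2
A col c satisfies (48 AND c) == c iff every set bit of c is also set in 48; each of the 2 set bits of 48 can independently be on or off in c.
count = 2^2 = 4

Answer: 4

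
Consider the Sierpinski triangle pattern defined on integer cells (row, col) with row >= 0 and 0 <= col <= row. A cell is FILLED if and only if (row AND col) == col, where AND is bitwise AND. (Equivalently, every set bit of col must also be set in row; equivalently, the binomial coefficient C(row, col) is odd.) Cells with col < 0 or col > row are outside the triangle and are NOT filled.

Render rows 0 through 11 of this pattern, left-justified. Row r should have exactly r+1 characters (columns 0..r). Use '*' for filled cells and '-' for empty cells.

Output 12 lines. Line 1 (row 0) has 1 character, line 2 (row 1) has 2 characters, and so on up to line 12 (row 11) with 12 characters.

Answer: *
**
*-*
****
*---*
**--**
*-*-*-*
********
*-------*
**------**
*-*-----*-*
****----****

Derivation:
r0=0: *
r1=1: **
r2=10: *-*
r3=11: ****
r4=100: *---*
r5=101: **--**
r6=110: *-*-*-*
r7=111: ********
r8=1000: *-------*
r9=1001: **------**
r10=1010: *-*-----*-*
r11=1011: ****----****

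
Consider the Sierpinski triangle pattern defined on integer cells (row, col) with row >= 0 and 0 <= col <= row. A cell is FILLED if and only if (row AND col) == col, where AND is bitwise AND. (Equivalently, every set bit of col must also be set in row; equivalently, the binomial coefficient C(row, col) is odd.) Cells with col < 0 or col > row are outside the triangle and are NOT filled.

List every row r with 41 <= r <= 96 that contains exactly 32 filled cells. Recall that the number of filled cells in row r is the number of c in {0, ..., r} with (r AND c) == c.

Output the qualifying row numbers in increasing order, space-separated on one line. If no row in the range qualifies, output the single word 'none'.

Answer: 47 55 59 61 62 79 87 91 93 94

Derivation:
Row r has 2^popcount(r) filled cells, so we need popcount(r) = log2(32) = 5.
Scan r = 41..96 and keep those with exactly 5 one-bits:
r=41=101001 popcount=3 -> skip
r=42=101010 popcount=3 -> skip
r=43=101011 popcount=4 -> skip
r=44=101100 popcount=3 -> skip
r=45=101101 popcount=4 -> skip
r=46=101110 popcount=4 -> skip
r=47=101111 popcount=5 -> KEEP
r=48=110000 popcount=2 -> skip
r=49=110001 popcount=3 -> skip
r=50=110010 popcount=3 -> skip
r=51=110011 popcount=4 -> skip
r=52=110100 popcount=3 -> skip
r=53=110101 popcount=4 -> skip
r=54=110110 popcount=4 -> skip
r=55=110111 popcount=5 -> KEEP
r=56=111000 popcount=3 -> skip
r=57=111001 popcount=4 -> skip
r=58=111010 popcount=4 -> skip
r=59=111011 popcount=5 -> KEEP
r=60=111100 popcount=4 -> skip
r=61=111101 popcount=5 -> KEEP
r=62=111110 popcount=5 -> KEEP
r=63=111111 popcount=6 -> skip
r=64=1000000 popcount=1 -> skip
r=65=1000001 popcount=2 -> skip
r=66=1000010 popcount=2 -> skip
r=67=1000011 popcount=3 -> skip
r=68=1000100 popcount=2 -> skip
r=69=1000101 popcount=3 -> skip
r=70=1000110 popcount=3 -> skip
r=71=1000111 popcount=4 -> skip
r=72=1001000 popcount=2 -> skip
r=73=1001001 popcount=3 -> skip
r=74=1001010 popcount=3 -> skip
r=75=1001011 popcount=4 -> skip
r=76=1001100 popcount=3 -> skip
r=77=1001101 popcount=4 -> skip
r=78=1001110 popcount=4 -> skip
r=79=1001111 popcount=5 -> KEEP
r=80=1010000 popcount=2 -> skip
r=81=1010001 popcount=3 -> skip
r=82=1010010 popcount=3 -> skip
r=83=1010011 popcount=4 -> skip
r=84=1010100 popcount=3 -> skip
r=85=1010101 popcount=4 -> skip
r=86=1010110 popcount=4 -> skip
r=87=1010111 popcount=5 -> KEEP
r=88=1011000 popcount=3 -> skip
r=89=1011001 popcount=4 -> skip
r=90=1011010 popcount=4 -> skip
r=91=1011011 popcount=5 -> KEEP
r=92=1011100 popcount=4 -> skip
r=93=1011101 popcount=5 -> KEEP
r=94=1011110 popcount=5 -> KEEP
r=95=1011111 popcount=6 -> skip
r=96=1100000 popcount=2 -> skip
Kept rows: 47 55 59 61 62 79 87 91 93 94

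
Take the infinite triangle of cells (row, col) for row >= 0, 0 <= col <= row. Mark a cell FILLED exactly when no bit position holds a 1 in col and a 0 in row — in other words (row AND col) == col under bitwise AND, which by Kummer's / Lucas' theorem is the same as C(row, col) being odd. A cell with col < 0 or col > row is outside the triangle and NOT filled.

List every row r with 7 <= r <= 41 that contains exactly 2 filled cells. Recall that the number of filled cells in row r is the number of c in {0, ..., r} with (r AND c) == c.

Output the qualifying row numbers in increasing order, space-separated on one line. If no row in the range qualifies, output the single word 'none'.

Row r has 2^popcount(r) filled cells, so we need popcount(r) = log2(2) = 1.
Scan r = 7..41 and keep those with exactly 1 one-bits:
r=7=111 popcount=3 -> skip
r=8=1000 popcount=1 -> KEEP
r=9=1001 popcount=2 -> skip
r=10=1010 popcount=2 -> skip
r=11=1011 popcount=3 -> skip
r=12=1100 popcount=2 -> skip
r=13=1101 popcount=3 -> skip
r=14=1110 popcount=3 -> skip
r=15=1111 popcount=4 -> skip
r=16=10000 popcount=1 -> KEEP
r=17=10001 popcount=2 -> skip
r=18=10010 popcount=2 -> skip
r=19=10011 popcount=3 -> skip
r=20=10100 popcount=2 -> skip
r=21=10101 popcount=3 -> skip
r=22=10110 popcount=3 -> skip
r=23=10111 popcount=4 -> skip
r=24=11000 popcount=2 -> skip
r=25=11001 popcount=3 -> skip
r=26=11010 popcount=3 -> skip
r=27=11011 popcount=4 -> skip
r=28=11100 popcount=3 -> skip
r=29=11101 popcount=4 -> skip
r=30=11110 popcount=4 -> skip
r=31=11111 popcount=5 -> skip
r=32=100000 popcount=1 -> KEEP
r=33=100001 popcount=2 -> skip
r=34=100010 popcount=2 -> skip
r=35=100011 popcount=3 -> skip
r=36=100100 popcount=2 -> skip
r=37=100101 popcount=3 -> skip
r=38=100110 popcount=3 -> skip
r=39=100111 popcount=4 -> skip
r=40=101000 popcount=2 -> skip
r=41=101001 popcount=3 -> skip
Kept rows: 8 16 32

Answer: 8 16 32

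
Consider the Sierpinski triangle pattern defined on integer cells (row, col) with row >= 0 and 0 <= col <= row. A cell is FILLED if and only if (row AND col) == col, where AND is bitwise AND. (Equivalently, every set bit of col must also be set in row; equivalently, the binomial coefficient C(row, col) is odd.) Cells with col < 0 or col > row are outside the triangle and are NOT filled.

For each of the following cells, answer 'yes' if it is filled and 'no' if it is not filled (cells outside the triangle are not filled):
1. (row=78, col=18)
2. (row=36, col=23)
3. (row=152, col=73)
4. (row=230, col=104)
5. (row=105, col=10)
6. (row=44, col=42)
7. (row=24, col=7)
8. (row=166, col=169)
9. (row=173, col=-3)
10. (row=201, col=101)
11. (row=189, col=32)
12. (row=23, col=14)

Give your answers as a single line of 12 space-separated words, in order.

Answer: no no no no no no no no no no yes no

Derivation:
(78,18): row=0b1001110, col=0b10010, row AND col = 0b10 = 2; 2 != 18 -> empty
(36,23): row=0b100100, col=0b10111, row AND col = 0b100 = 4; 4 != 23 -> empty
(152,73): row=0b10011000, col=0b1001001, row AND col = 0b1000 = 8; 8 != 73 -> empty
(230,104): row=0b11100110, col=0b1101000, row AND col = 0b1100000 = 96; 96 != 104 -> empty
(105,10): row=0b1101001, col=0b1010, row AND col = 0b1000 = 8; 8 != 10 -> empty
(44,42): row=0b101100, col=0b101010, row AND col = 0b101000 = 40; 40 != 42 -> empty
(24,7): row=0b11000, col=0b111, row AND col = 0b0 = 0; 0 != 7 -> empty
(166,169): col outside [0, 166] -> not filled
(173,-3): col outside [0, 173] -> not filled
(201,101): row=0b11001001, col=0b1100101, row AND col = 0b1000001 = 65; 65 != 101 -> empty
(189,32): row=0b10111101, col=0b100000, row AND col = 0b100000 = 32; 32 == 32 -> filled
(23,14): row=0b10111, col=0b1110, row AND col = 0b110 = 6; 6 != 14 -> empty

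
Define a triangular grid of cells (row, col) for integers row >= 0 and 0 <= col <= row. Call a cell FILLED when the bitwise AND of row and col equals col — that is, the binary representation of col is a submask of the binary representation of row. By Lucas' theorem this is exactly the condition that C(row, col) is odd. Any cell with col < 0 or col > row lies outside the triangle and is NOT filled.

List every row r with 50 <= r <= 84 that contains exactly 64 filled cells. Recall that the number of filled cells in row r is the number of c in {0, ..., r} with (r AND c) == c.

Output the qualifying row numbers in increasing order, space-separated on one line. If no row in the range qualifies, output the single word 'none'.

Answer: 63

Derivation:
Row r has 2^popcount(r) filled cells, so we need popcount(r) = log2(64) = 6.
Scan r = 50..84 and keep those with exactly 6 one-bits:
r=50=110010 popcount=3 -> skip
r=51=110011 popcount=4 -> skip
r=52=110100 popcount=3 -> skip
r=53=110101 popcount=4 -> skip
r=54=110110 popcount=4 -> skip
r=55=110111 popcount=5 -> skip
r=56=111000 popcount=3 -> skip
r=57=111001 popcount=4 -> skip
r=58=111010 popcount=4 -> skip
r=59=111011 popcount=5 -> skip
r=60=111100 popcount=4 -> skip
r=61=111101 popcount=5 -> skip
r=62=111110 popcount=5 -> skip
r=63=111111 popcount=6 -> KEEP
r=64=1000000 popcount=1 -> skip
r=65=1000001 popcount=2 -> skip
r=66=1000010 popcount=2 -> skip
r=67=1000011 popcount=3 -> skip
r=68=1000100 popcount=2 -> skip
r=69=1000101 popcount=3 -> skip
r=70=1000110 popcount=3 -> skip
r=71=1000111 popcount=4 -> skip
r=72=1001000 popcount=2 -> skip
r=73=1001001 popcount=3 -> skip
r=74=1001010 popcount=3 -> skip
r=75=1001011 popcount=4 -> skip
r=76=1001100 popcount=3 -> skip
r=77=1001101 popcount=4 -> skip
r=78=1001110 popcount=4 -> skip
r=79=1001111 popcount=5 -> skip
r=80=1010000 popcount=2 -> skip
r=81=1010001 popcount=3 -> skip
r=82=1010010 popcount=3 -> skip
r=83=1010011 popcount=4 -> skip
r=84=1010100 popcount=3 -> skip
Kept rows: 63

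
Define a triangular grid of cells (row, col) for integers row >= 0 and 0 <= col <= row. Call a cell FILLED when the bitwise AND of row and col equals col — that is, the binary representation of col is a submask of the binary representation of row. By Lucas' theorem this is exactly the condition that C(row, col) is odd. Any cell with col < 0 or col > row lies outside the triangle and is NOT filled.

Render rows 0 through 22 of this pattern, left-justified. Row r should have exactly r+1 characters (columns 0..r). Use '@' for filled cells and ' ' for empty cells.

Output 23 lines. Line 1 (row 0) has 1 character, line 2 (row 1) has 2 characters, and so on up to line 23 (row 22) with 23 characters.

Answer: @
@@
@ @
@@@@
@   @
@@  @@
@ @ @ @
@@@@@@@@
@       @
@@      @@
@ @     @ @
@@@@    @@@@
@   @   @   @
@@  @@  @@  @@
@ @ @ @ @ @ @ @
@@@@@@@@@@@@@@@@
@               @
@@              @@
@ @             @ @
@@@@            @@@@
@   @           @   @
@@  @@          @@  @@
@ @ @ @         @ @ @ @

Derivation:
r0=0: @
r1=1: @@
r2=10: @ @
r3=11: @@@@
r4=100: @   @
r5=101: @@  @@
r6=110: @ @ @ @
r7=111: @@@@@@@@
r8=1000: @       @
r9=1001: @@      @@
r10=1010: @ @     @ @
r11=1011: @@@@    @@@@
r12=1100: @   @   @   @
r13=1101: @@  @@  @@  @@
r14=1110: @ @ @ @ @ @ @ @
r15=1111: @@@@@@@@@@@@@@@@
r16=10000: @               @
r17=10001: @@              @@
r18=10010: @ @             @ @
r19=10011: @@@@            @@@@
r20=10100: @   @           @   @
r21=10101: @@  @@          @@  @@
r22=10110: @ @ @ @         @ @ @ @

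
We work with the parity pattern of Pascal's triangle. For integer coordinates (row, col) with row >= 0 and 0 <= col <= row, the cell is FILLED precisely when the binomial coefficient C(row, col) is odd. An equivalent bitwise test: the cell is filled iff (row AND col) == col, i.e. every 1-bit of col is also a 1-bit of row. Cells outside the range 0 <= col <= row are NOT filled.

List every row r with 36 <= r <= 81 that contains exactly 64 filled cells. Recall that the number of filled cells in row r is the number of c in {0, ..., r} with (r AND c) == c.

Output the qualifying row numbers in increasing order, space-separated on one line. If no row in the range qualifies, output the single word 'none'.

Row r has 2^popcount(r) filled cells, so we need popcount(r) = log2(64) = 6.
Scan r = 36..81 and keep those with exactly 6 one-bits:
r=36=100100 popcount=2 -> skip
r=37=100101 popcount=3 -> skip
r=38=100110 popcount=3 -> skip
r=39=100111 popcount=4 -> skip
r=40=101000 popcount=2 -> skip
r=41=101001 popcount=3 -> skip
r=42=101010 popcount=3 -> skip
r=43=101011 popcount=4 -> skip
r=44=101100 popcount=3 -> skip
r=45=101101 popcount=4 -> skip
r=46=101110 popcount=4 -> skip
r=47=101111 popcount=5 -> skip
r=48=110000 popcount=2 -> skip
r=49=110001 popcount=3 -> skip
r=50=110010 popcount=3 -> skip
r=51=110011 popcount=4 -> skip
r=52=110100 popcount=3 -> skip
r=53=110101 popcount=4 -> skip
r=54=110110 popcount=4 -> skip
r=55=110111 popcount=5 -> skip
r=56=111000 popcount=3 -> skip
r=57=111001 popcount=4 -> skip
r=58=111010 popcount=4 -> skip
r=59=111011 popcount=5 -> skip
r=60=111100 popcount=4 -> skip
r=61=111101 popcount=5 -> skip
r=62=111110 popcount=5 -> skip
r=63=111111 popcount=6 -> KEEP
r=64=1000000 popcount=1 -> skip
r=65=1000001 popcount=2 -> skip
r=66=1000010 popcount=2 -> skip
r=67=1000011 popcount=3 -> skip
r=68=1000100 popcount=2 -> skip
r=69=1000101 popcount=3 -> skip
r=70=1000110 popcount=3 -> skip
r=71=1000111 popcount=4 -> skip
r=72=1001000 popcount=2 -> skip
r=73=1001001 popcount=3 -> skip
r=74=1001010 popcount=3 -> skip
r=75=1001011 popcount=4 -> skip
r=76=1001100 popcount=3 -> skip
r=77=1001101 popcount=4 -> skip
r=78=1001110 popcount=4 -> skip
r=79=1001111 popcount=5 -> skip
r=80=1010000 popcount=2 -> skip
r=81=1010001 popcount=3 -> skip
Kept rows: 63

Answer: 63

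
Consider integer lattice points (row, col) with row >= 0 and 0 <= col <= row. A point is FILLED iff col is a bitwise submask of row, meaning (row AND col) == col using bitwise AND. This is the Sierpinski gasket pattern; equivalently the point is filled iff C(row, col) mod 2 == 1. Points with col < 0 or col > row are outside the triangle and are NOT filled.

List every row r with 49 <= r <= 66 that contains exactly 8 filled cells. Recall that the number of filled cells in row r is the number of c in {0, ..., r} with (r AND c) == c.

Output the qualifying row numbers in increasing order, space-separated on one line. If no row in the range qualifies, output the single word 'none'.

Row r has 2^popcount(r) filled cells, so we need popcount(r) = log2(8) = 3.
Scan r = 49..66 and keep those with exactly 3 one-bits:
r=49=110001 popcount=3 -> KEEP
r=50=110010 popcount=3 -> KEEP
r=51=110011 popcount=4 -> skip
r=52=110100 popcount=3 -> KEEP
r=53=110101 popcount=4 -> skip
r=54=110110 popcount=4 -> skip
r=55=110111 popcount=5 -> skip
r=56=111000 popcount=3 -> KEEP
r=57=111001 popcount=4 -> skip
r=58=111010 popcount=4 -> skip
r=59=111011 popcount=5 -> skip
r=60=111100 popcount=4 -> skip
r=61=111101 popcount=5 -> skip
r=62=111110 popcount=5 -> skip
r=63=111111 popcount=6 -> skip
r=64=1000000 popcount=1 -> skip
r=65=1000001 popcount=2 -> skip
r=66=1000010 popcount=2 -> skip
Kept rows: 49 50 52 56

Answer: 49 50 52 56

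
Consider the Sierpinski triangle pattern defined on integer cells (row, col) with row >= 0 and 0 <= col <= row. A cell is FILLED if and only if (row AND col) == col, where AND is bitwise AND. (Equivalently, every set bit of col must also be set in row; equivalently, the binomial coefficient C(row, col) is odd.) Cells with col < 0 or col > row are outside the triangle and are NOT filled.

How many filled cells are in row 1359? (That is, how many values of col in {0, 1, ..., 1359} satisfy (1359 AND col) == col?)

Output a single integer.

Answer: 128

Derivation:
1359 in binary = 10101001111
popcount(1359) = number of 1-bits in 10101001111 = 7
A col c satisfies (1359 AND c) == c iff every set bit of c is also set in 1359; each of the 7 set bits of 1359 can independently be on or off in c.
count = 2^7 = 128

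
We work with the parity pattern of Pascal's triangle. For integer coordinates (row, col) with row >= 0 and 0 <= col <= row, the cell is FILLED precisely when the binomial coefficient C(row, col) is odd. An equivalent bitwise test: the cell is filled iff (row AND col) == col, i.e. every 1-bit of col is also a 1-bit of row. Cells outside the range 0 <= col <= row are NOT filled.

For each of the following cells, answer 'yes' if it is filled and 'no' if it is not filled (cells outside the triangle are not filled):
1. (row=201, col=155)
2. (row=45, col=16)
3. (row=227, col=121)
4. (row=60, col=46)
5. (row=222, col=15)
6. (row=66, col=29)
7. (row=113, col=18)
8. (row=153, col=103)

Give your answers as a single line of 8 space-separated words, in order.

(201,155): row=0b11001001, col=0b10011011, row AND col = 0b10001001 = 137; 137 != 155 -> empty
(45,16): row=0b101101, col=0b10000, row AND col = 0b0 = 0; 0 != 16 -> empty
(227,121): row=0b11100011, col=0b1111001, row AND col = 0b1100001 = 97; 97 != 121 -> empty
(60,46): row=0b111100, col=0b101110, row AND col = 0b101100 = 44; 44 != 46 -> empty
(222,15): row=0b11011110, col=0b1111, row AND col = 0b1110 = 14; 14 != 15 -> empty
(66,29): row=0b1000010, col=0b11101, row AND col = 0b0 = 0; 0 != 29 -> empty
(113,18): row=0b1110001, col=0b10010, row AND col = 0b10000 = 16; 16 != 18 -> empty
(153,103): row=0b10011001, col=0b1100111, row AND col = 0b1 = 1; 1 != 103 -> empty

Answer: no no no no no no no no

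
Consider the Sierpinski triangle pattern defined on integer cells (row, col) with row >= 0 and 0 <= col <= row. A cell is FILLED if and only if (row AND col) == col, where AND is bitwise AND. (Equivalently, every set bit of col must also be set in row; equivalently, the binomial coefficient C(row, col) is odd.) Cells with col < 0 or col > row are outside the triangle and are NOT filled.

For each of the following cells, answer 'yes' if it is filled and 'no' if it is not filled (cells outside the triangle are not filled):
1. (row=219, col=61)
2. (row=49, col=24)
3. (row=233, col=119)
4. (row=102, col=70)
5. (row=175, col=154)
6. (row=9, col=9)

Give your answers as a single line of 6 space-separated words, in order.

(219,61): row=0b11011011, col=0b111101, row AND col = 0b11001 = 25; 25 != 61 -> empty
(49,24): row=0b110001, col=0b11000, row AND col = 0b10000 = 16; 16 != 24 -> empty
(233,119): row=0b11101001, col=0b1110111, row AND col = 0b1100001 = 97; 97 != 119 -> empty
(102,70): row=0b1100110, col=0b1000110, row AND col = 0b1000110 = 70; 70 == 70 -> filled
(175,154): row=0b10101111, col=0b10011010, row AND col = 0b10001010 = 138; 138 != 154 -> empty
(9,9): row=0b1001, col=0b1001, row AND col = 0b1001 = 9; 9 == 9 -> filled

Answer: no no no yes no yes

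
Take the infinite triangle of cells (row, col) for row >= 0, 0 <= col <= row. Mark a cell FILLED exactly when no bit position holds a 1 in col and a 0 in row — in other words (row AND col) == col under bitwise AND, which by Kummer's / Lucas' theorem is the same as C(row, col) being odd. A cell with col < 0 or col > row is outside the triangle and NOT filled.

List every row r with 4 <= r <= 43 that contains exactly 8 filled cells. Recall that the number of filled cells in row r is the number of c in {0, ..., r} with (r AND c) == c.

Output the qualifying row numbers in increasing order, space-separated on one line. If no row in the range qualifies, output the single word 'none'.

Row r has 2^popcount(r) filled cells, so we need popcount(r) = log2(8) = 3.
Scan r = 4..43 and keep those with exactly 3 one-bits:
r=4=100 popcount=1 -> skip
r=5=101 popcount=2 -> skip
r=6=110 popcount=2 -> skip
r=7=111 popcount=3 -> KEEP
r=8=1000 popcount=1 -> skip
r=9=1001 popcount=2 -> skip
r=10=1010 popcount=2 -> skip
r=11=1011 popcount=3 -> KEEP
r=12=1100 popcount=2 -> skip
r=13=1101 popcount=3 -> KEEP
r=14=1110 popcount=3 -> KEEP
r=15=1111 popcount=4 -> skip
r=16=10000 popcount=1 -> skip
r=17=10001 popcount=2 -> skip
r=18=10010 popcount=2 -> skip
r=19=10011 popcount=3 -> KEEP
r=20=10100 popcount=2 -> skip
r=21=10101 popcount=3 -> KEEP
r=22=10110 popcount=3 -> KEEP
r=23=10111 popcount=4 -> skip
r=24=11000 popcount=2 -> skip
r=25=11001 popcount=3 -> KEEP
r=26=11010 popcount=3 -> KEEP
r=27=11011 popcount=4 -> skip
r=28=11100 popcount=3 -> KEEP
r=29=11101 popcount=4 -> skip
r=30=11110 popcount=4 -> skip
r=31=11111 popcount=5 -> skip
r=32=100000 popcount=1 -> skip
r=33=100001 popcount=2 -> skip
r=34=100010 popcount=2 -> skip
r=35=100011 popcount=3 -> KEEP
r=36=100100 popcount=2 -> skip
r=37=100101 popcount=3 -> KEEP
r=38=100110 popcount=3 -> KEEP
r=39=100111 popcount=4 -> skip
r=40=101000 popcount=2 -> skip
r=41=101001 popcount=3 -> KEEP
r=42=101010 popcount=3 -> KEEP
r=43=101011 popcount=4 -> skip
Kept rows: 7 11 13 14 19 21 22 25 26 28 35 37 38 41 42

Answer: 7 11 13 14 19 21 22 25 26 28 35 37 38 41 42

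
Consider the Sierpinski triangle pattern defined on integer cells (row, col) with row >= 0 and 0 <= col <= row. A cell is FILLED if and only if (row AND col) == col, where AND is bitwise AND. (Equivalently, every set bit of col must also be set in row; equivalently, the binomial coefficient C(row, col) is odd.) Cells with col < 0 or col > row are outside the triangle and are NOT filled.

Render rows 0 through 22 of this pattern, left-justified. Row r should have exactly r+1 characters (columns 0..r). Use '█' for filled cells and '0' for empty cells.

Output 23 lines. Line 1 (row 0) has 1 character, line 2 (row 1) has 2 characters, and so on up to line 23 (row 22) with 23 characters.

r0=0: █
r1=1: ██
r2=10: █0█
r3=11: ████
r4=100: █000█
r5=101: ██00██
r6=110: █0█0█0█
r7=111: ████████
r8=1000: █0000000█
r9=1001: ██000000██
r10=1010: █0█00000█0█
r11=1011: ████0000████
r12=1100: █000█000█000█
r13=1101: ██00██00██00██
r14=1110: █0█0█0█0█0█0█0█
r15=1111: ████████████████
r16=10000: █000000000000000█
r17=10001: ██00000000000000██
r18=10010: █0█0000000000000█0█
r19=10011: ████000000000000████
r20=10100: █000█00000000000█000█
r21=10101: ██00██0000000000██00██
r22=10110: █0█0█0█000000000█0█0█0█

Answer: █
██
█0█
████
█000█
██00██
█0█0█0█
████████
█0000000█
██000000██
█0█00000█0█
████0000████
█000█000█000█
██00██00██00██
█0█0█0█0█0█0█0█
████████████████
█000000000000000█
██00000000000000██
█0█0000000000000█0█
████000000000000████
█000█00000000000█000█
██00██0000000000██00██
█0█0█0█000000000█0█0█0█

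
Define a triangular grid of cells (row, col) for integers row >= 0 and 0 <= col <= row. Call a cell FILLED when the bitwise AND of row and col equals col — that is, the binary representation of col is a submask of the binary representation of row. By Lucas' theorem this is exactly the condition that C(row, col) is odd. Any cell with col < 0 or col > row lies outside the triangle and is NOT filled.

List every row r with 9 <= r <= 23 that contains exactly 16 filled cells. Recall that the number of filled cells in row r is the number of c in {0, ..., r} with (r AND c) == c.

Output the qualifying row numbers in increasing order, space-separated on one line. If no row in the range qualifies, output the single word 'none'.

Answer: 15 23

Derivation:
Row r has 2^popcount(r) filled cells, so we need popcount(r) = log2(16) = 4.
Scan r = 9..23 and keep those with exactly 4 one-bits:
r=9=1001 popcount=2 -> skip
r=10=1010 popcount=2 -> skip
r=11=1011 popcount=3 -> skip
r=12=1100 popcount=2 -> skip
r=13=1101 popcount=3 -> skip
r=14=1110 popcount=3 -> skip
r=15=1111 popcount=4 -> KEEP
r=16=10000 popcount=1 -> skip
r=17=10001 popcount=2 -> skip
r=18=10010 popcount=2 -> skip
r=19=10011 popcount=3 -> skip
r=20=10100 popcount=2 -> skip
r=21=10101 popcount=3 -> skip
r=22=10110 popcount=3 -> skip
r=23=10111 popcount=4 -> KEEP
Kept rows: 15 23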